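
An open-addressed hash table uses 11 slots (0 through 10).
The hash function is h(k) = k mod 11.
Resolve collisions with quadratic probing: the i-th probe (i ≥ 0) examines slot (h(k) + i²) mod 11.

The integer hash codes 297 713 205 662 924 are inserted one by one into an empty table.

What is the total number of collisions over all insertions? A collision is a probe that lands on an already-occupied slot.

1

Insert 297: h=0, slot 0 empty => index 0.
Insert 713: h=9, slot 9 empty => index 9.
Insert 205: h=7, slot 7 empty => index 7.
Insert 662: h=2, slot 2 empty => index 2.
Insert 924: h=0, slot 0 occupied => index 1.
Table: [297, 924, 662, ∅, ∅, ∅, ∅, 205, ∅, 713, ∅]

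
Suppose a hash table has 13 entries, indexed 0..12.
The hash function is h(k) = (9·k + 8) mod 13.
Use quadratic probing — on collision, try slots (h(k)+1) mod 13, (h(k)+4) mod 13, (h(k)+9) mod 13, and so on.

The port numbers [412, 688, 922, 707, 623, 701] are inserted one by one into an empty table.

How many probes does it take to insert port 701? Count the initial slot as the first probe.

4

412 hashes to 11; slot 11 is free -> place at 11.
688 hashes to 12; slot 12 is free -> place at 12.
922 hashes to 12; 12 taken -> place at 0.
707 hashes to 1; slot 1 is free -> place at 1.
623 hashes to 12; 12,0 taken -> place at 3.
701 hashes to 12; 12,0,3 taken -> place at 8.
Table: [922, 707, —, 623, —, —, —, —, 701, —, —, 412, 688]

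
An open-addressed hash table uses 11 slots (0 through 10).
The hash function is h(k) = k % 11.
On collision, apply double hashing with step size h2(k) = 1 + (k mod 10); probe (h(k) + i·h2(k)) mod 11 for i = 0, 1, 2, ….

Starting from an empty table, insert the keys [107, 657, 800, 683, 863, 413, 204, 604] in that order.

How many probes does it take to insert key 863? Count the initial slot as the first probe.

3

107 hashes to 8; slot 8 is free => place at 8.
657 hashes to 8, h2=8; 8 taken => place at 5.
800 hashes to 8, h2=1; 8 taken => place at 9.
683 hashes to 1; slot 1 is free => place at 1.
863 hashes to 5, h2=4; 5,9 taken => place at 2.
413 hashes to 6; slot 6 is free => place at 6.
204 hashes to 6, h2=5; 6 taken => place at 0.
604 hashes to 10; slot 10 is free => place at 10.
Table: [204, 683, 863, -, -, 657, 413, -, 107, 800, 604]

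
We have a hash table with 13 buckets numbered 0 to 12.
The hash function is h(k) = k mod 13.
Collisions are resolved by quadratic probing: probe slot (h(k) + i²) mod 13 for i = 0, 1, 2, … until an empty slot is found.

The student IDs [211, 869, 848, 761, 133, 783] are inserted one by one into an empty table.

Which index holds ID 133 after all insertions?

Insert 211: h=3, slot 3 empty → index 3.
Insert 869: h=11, slot 11 empty → index 11.
Insert 848: h=3, slot 3 occupied → index 4.
Insert 761: h=7, slot 7 empty → index 7.
Insert 133: h=3, slots 3,4,7 occupied → index 12.
Insert 783: h=3, slots 3,4,7,12 occupied → index 6.
Table: [∅, ∅, ∅, 211, 848, ∅, 783, 761, ∅, ∅, ∅, 869, 133]

12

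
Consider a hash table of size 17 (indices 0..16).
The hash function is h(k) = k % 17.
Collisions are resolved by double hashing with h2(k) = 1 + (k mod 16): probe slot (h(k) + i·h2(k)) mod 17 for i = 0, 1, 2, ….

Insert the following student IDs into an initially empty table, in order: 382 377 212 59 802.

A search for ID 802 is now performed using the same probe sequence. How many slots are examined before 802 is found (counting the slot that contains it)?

2

382: h=8 -> slot 8
377: h=3 -> slot 3
212: h=8, h2=5, probe 8,13 -> slot 13
59: h=8, h2=12, probe 8,3,15 -> slot 15
802: h=3, h2=3, probe 3,6 -> slot 6
Table: [_, _, _, 377, _, _, 802, _, 382, _, _, _, _, 212, _, 59, _]
Lookup 802: h=3, h2=3, probe 3,6 → found at 6.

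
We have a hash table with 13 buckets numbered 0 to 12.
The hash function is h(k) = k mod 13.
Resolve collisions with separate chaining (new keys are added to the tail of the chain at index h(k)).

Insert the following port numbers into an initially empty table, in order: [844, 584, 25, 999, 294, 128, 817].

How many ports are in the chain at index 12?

Insert 844: h=12, bucket 12 empty -> new chain.
Insert 584: h=12, bucket 12 nonempty -> append to chain.
Insert 25: h=12, bucket 12 nonempty -> append to chain.
Insert 999: h=11, bucket 11 empty -> new chain.
Insert 294: h=8, bucket 8 empty -> new chain.
Insert 128: h=11, bucket 11 nonempty -> append to chain.
Insert 817: h=11, bucket 11 nonempty -> append to chain.
Final buckets:
0: .
1: .
2: .
3: .
4: .
5: .
6: .
7: .
8: 294
9: .
10: .
11: 999 -> 128 -> 817
12: 844 -> 584 -> 25

3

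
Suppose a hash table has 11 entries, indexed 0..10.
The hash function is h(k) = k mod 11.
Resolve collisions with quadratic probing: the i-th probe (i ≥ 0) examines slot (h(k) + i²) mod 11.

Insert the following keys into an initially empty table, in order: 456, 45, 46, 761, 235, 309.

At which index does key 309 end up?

10

456 hashes to 5; slot 5 is free -> place at 5.
45 hashes to 1; slot 1 is free -> place at 1.
46 hashes to 2; slot 2 is free -> place at 2.
761 hashes to 2; 2 taken -> place at 3.
235 hashes to 4; slot 4 is free -> place at 4.
309 hashes to 1; 1,2,5 taken -> place at 10.
Table: [_, 45, 46, 761, 235, 456, _, _, _, _, 309]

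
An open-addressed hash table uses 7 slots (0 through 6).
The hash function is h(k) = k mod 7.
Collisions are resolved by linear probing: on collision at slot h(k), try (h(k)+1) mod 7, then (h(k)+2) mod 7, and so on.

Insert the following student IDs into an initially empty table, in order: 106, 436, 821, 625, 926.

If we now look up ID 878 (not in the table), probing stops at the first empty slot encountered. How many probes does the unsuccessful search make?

106: h=1 → slot 1
436: h=2 → slot 2
821: h=2, probe 2,3 → slot 3
625: h=2, probe 2,3,4 → slot 4
926: h=2, probe 2,3,4,5 → slot 5
Table: [-, 106, 436, 821, 625, 926, -]
Lookup 878: h=3, probe 3,4,5,6 → slot 6 empty, not found.

4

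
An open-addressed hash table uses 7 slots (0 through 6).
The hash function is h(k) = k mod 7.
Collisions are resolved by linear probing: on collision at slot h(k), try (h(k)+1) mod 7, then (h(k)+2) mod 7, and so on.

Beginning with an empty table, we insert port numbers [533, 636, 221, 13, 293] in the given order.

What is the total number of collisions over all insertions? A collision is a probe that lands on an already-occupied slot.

4

Insert 533: h=1, slot 1 empty => index 1.
Insert 636: h=6, slot 6 empty => index 6.
Insert 221: h=4, slot 4 empty => index 4.
Insert 13: h=6, slot 6 occupied => index 0.
Insert 293: h=6, slots 6,0,1 occupied => index 2.
Table: [13, 533, 293, _, 221, _, 636]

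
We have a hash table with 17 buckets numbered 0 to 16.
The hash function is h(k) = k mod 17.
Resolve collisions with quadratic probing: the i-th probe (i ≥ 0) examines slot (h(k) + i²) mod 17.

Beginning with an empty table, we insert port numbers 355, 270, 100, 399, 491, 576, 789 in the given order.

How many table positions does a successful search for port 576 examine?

Insert 355: h=15, slot 15 empty → index 15.
Insert 270: h=15, slot 15 occupied → index 16.
Insert 100: h=15, slots 15,16 occupied → index 2.
Insert 399: h=8, slot 8 empty → index 8.
Insert 491: h=15, slots 15,16,2 occupied → index 7.
Insert 576: h=15, slots 15,16,2,7 occupied → index 14.
Insert 789: h=7, slots 7,8 occupied → index 11.
Table: [_, _, 100, _, _, _, _, 491, 399, _, _, 789, _, _, 576, 355, 270]
Lookup 576: h=15, probe 15,16,2,7,14 → found at 14.

5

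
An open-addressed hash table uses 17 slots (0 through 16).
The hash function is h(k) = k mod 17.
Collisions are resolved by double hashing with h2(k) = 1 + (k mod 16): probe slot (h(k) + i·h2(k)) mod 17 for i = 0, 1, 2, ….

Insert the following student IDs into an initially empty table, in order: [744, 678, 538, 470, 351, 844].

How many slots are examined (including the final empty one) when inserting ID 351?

744: h=13 => slot 13
678: h=15 => slot 15
538: h=11 => slot 11
470: h=11, h2=7, probe 11,1 => slot 1
351: h=11, h2=16, probe 11,10 => slot 10
844: h=11, h2=13, probe 11,7 => slot 7
Table: [—, 470, —, —, —, —, —, 844, —, —, 351, 538, —, 744, —, 678, —]

2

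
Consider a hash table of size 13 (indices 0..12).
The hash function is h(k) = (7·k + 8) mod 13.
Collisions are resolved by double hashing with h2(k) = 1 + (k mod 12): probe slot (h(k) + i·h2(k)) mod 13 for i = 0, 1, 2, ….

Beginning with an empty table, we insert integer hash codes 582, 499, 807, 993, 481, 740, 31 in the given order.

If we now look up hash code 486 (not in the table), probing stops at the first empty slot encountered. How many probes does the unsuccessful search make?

2

582 hashes to 0; slot 0 is free => place at 0.
499 hashes to 4; slot 4 is free => place at 4.
807 hashes to 2; slot 2 is free => place at 2.
993 hashes to 4, h2=10; 4 taken => place at 1.
481 hashes to 8; slot 8 is free => place at 8.
740 hashes to 1, h2=9; 1 taken => place at 10.
31 hashes to 4, h2=8; 4 taken => place at 12.
Table: [582, 993, 807, _, 499, _, _, _, 481, _, 740, _, 31]
Lookup 486: h=4, h2=7, probe 4,11 → slot 11 empty, not found.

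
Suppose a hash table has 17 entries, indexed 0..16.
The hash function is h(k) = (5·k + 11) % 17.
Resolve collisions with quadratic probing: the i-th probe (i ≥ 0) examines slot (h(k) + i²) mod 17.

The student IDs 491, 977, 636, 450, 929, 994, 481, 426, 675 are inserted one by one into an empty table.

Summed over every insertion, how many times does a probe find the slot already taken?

5

491 hashes to 1; slot 1 is free => place at 1.
977 hashes to 0; slot 0 is free => place at 0.
636 hashes to 12; slot 12 is free => place at 12.
450 hashes to 0; 0,1 taken => place at 4.
929 hashes to 15; slot 15 is free => place at 15.
994 hashes to 0; 0,1,4 taken => place at 9.
481 hashes to 2; slot 2 is free => place at 2.
426 hashes to 16; slot 16 is free => place at 16.
675 hashes to 3; slot 3 is free => place at 3.
Table: [977, 491, 481, 675, 450, ∅, ∅, ∅, ∅, 994, ∅, ∅, 636, ∅, ∅, 929, 426]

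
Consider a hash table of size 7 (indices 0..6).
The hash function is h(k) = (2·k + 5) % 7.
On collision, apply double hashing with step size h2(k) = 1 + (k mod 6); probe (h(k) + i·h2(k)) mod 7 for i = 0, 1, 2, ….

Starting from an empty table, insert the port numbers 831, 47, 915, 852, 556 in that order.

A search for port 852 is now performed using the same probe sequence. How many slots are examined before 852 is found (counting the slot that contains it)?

831 hashes to 1; slot 1 is free => place at 1.
47 hashes to 1, h2=6; 1 taken => place at 0.
915 hashes to 1, h2=4; 1 taken => place at 5.
852 hashes to 1, h2=1; 1 taken => place at 2.
556 hashes to 4; slot 4 is free => place at 4.
Table: [47, 831, 852, ∅, 556, 915, ∅]
Lookup 852: h=1, h2=1, probe 1,2 → found at 2.

2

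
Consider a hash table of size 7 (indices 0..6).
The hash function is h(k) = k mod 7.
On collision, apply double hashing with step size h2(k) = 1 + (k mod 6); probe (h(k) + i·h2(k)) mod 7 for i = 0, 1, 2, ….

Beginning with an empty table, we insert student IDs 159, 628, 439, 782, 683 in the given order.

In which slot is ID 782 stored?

Insert 159: h=5, slot 5 empty → index 5.
Insert 628: h=5, h2=5, slot 5 occupied → index 3.
Insert 439: h=5, h2=2, slot 5 occupied → index 0.
Insert 782: h=5, h2=3, slot 5 occupied → index 1.
Insert 683: h=4, slot 4 empty → index 4.
Table: [439, 782, —, 628, 683, 159, —]

1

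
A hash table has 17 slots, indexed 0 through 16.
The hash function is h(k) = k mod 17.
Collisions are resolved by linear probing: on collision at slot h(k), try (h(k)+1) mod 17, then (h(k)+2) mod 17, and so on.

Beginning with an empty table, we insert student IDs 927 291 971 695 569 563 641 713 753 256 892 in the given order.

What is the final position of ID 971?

927: h=9 => slot 9
291: h=2 => slot 2
971: h=2, probe 2,3 => slot 3
695: h=15 => slot 15
569: h=8 => slot 8
563: h=2, probe 2,3,4 => slot 4
641: h=12 => slot 12
713: h=16 => slot 16
753: h=5 => slot 5
256: h=1 => slot 1
892: h=8, probe 8,9,10 => slot 10
Table: [—, 256, 291, 971, 563, 753, —, —, 569, 927, 892, —, 641, —, —, 695, 713]

3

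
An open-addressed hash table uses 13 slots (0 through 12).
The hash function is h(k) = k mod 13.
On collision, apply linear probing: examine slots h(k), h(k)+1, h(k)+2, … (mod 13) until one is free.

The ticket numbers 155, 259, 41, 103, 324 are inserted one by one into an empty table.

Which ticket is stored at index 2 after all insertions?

155: h=12 -> slot 12
259: h=12, probe 12,0 -> slot 0
41: h=2 -> slot 2
103: h=12, probe 12,0,1 -> slot 1
324: h=12, probe 12,0,1,2,3 -> slot 3
Table: [259, 103, 41, 324, _, _, _, _, _, _, _, _, 155]

41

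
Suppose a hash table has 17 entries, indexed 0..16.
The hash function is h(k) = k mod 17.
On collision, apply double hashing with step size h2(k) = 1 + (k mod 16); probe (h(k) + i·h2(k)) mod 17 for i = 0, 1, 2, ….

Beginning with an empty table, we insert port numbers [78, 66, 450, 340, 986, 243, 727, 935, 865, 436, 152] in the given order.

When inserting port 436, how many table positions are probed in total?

3

78 hashes to 10; slot 10 is free -> place at 10.
66 hashes to 15; slot 15 is free -> place at 15.
450 hashes to 8; slot 8 is free -> place at 8.
340 hashes to 0; slot 0 is free -> place at 0.
986 hashes to 0, h2=11; 0 taken -> place at 11.
243 hashes to 5; slot 5 is free -> place at 5.
727 hashes to 13; slot 13 is free -> place at 13.
935 hashes to 0, h2=8; 0,8 taken -> place at 16.
865 hashes to 15, h2=2; 15,0 taken -> place at 2.
436 hashes to 11, h2=5; 11,16 taken -> place at 4.
152 hashes to 16, h2=9; 16,8,0 taken -> place at 9.
Table: [340, -, 865, -, 436, 243, -, -, 450, 152, 78, 986, -, 727, -, 66, 935]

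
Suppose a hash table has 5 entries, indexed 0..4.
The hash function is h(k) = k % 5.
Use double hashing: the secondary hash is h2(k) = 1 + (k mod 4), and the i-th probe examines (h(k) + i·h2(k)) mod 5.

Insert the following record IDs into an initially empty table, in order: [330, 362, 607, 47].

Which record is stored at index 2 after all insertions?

362

Insert 330: h=0, slot 0 empty → index 0.
Insert 362: h=2, slot 2 empty → index 2.
Insert 607: h=2, h2=4, slot 2 occupied → index 1.
Insert 47: h=2, h2=4, slots 2,1,0 occupied → index 4.
Table: [330, 607, 362, ∅, 47]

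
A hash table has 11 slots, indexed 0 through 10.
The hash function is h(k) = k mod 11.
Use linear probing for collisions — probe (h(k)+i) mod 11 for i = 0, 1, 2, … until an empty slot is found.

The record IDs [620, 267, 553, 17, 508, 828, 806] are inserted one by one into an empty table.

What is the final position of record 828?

7

620: h=4 → slot 4
267: h=3 → slot 3
553: h=3, probe 3,4,5 → slot 5
17: h=6 → slot 6
508: h=2 → slot 2
828: h=3, probe 3,4,5,6,7 → slot 7
806: h=3, probe 3,4,5,6,7,8 → slot 8
Table: [∅, ∅, 508, 267, 620, 553, 17, 828, 806, ∅, ∅]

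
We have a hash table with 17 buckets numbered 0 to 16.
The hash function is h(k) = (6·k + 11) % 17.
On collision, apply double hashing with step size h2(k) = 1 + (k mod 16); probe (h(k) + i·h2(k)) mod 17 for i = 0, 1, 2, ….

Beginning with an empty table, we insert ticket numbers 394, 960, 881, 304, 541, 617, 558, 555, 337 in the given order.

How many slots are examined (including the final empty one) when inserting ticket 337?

3

394 hashes to 12; slot 12 is free -> place at 12.
960 hashes to 8; slot 8 is free -> place at 8.
881 hashes to 10; slot 10 is free -> place at 10.
304 hashes to 16; slot 16 is free -> place at 16.
541 hashes to 10, h2=14; 10 taken -> place at 7.
617 hashes to 7, h2=10; 7 taken -> place at 0.
558 hashes to 10, h2=15; 10,8 taken -> place at 6.
555 hashes to 9; slot 9 is free -> place at 9.
337 hashes to 10, h2=2; 10,12 taken -> place at 14.
Table: [617, ∅, ∅, ∅, ∅, ∅, 558, 541, 960, 555, 881, ∅, 394, ∅, 337, ∅, 304]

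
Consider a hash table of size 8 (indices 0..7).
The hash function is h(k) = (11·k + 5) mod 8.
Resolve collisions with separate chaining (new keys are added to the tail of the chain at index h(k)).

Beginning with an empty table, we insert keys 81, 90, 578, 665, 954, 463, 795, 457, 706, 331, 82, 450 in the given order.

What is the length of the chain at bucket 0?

Insert 81: h=0, bucket 0 empty → new chain.
Insert 90: h=3, bucket 3 empty → new chain.
Insert 578: h=3, bucket 3 nonempty → append to chain.
Insert 665: h=0, bucket 0 nonempty → append to chain.
Insert 954: h=3, bucket 3 nonempty → append to chain.
Insert 463: h=2, bucket 2 empty → new chain.
Insert 795: h=6, bucket 6 empty → new chain.
Insert 457: h=0, bucket 0 nonempty → append to chain.
Insert 706: h=3, bucket 3 nonempty → append to chain.
Insert 331: h=6, bucket 6 nonempty → append to chain.
Insert 82: h=3, bucket 3 nonempty → append to chain.
Insert 450: h=3, bucket 3 nonempty → append to chain.
Final buckets:
0: 81 -> 665 -> 457
1: —
2: 463
3: 90 -> 578 -> 954 -> 706 -> 82 -> 450
4: —
5: —
6: 795 -> 331
7: —

3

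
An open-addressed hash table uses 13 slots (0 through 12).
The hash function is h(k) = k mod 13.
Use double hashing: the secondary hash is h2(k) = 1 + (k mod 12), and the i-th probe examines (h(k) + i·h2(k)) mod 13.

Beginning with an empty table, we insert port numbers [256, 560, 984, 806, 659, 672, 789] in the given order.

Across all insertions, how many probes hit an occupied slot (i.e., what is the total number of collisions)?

5

256 hashes to 9; slot 9 is free -> place at 9.
560 hashes to 1; slot 1 is free -> place at 1.
984 hashes to 9, h2=1; 9 taken -> place at 10.
806 hashes to 0; slot 0 is free -> place at 0.
659 hashes to 9, h2=12; 9 taken -> place at 8.
672 hashes to 9, h2=1; 9,10 taken -> place at 11.
789 hashes to 9, h2=10; 9 taken -> place at 6.
Table: [806, 560, ∅, ∅, ∅, ∅, 789, ∅, 659, 256, 984, 672, ∅]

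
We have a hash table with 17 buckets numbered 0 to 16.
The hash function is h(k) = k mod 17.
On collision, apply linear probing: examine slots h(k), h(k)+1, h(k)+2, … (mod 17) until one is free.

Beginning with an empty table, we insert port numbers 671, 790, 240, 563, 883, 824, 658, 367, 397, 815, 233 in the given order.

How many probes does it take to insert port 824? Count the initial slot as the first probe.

671 hashes to 8; slot 8 is free → place at 8.
790 hashes to 8; 8 taken → place at 9.
240 hashes to 2; slot 2 is free → place at 2.
563 hashes to 2; 2 taken → place at 3.
883 hashes to 16; slot 16 is free → place at 16.
824 hashes to 8; 8,9 taken → place at 10.
658 hashes to 12; slot 12 is free → place at 12.
367 hashes to 10; 10 taken → place at 11.
397 hashes to 6; slot 6 is free → place at 6.
815 hashes to 16; 16 taken → place at 0.
233 hashes to 12; 12 taken → place at 13.
Table: [815, -, 240, 563, -, -, 397, -, 671, 790, 824, 367, 658, 233, -, -, 883]

3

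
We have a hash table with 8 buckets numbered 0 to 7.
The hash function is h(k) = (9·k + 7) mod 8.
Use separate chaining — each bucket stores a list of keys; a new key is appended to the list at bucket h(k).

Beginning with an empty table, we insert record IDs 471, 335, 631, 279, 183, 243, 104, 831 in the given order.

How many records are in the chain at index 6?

Insert 471: h=6, bucket 6 empty → new chain.
Insert 335: h=6, bucket 6 nonempty → append to chain.
Insert 631: h=6, bucket 6 nonempty → append to chain.
Insert 279: h=6, bucket 6 nonempty → append to chain.
Insert 183: h=6, bucket 6 nonempty → append to chain.
Insert 243: h=2, bucket 2 empty → new chain.
Insert 104: h=7, bucket 7 empty → new chain.
Insert 831: h=6, bucket 6 nonempty → append to chain.
Final buckets:
0: —
1: —
2: 243
3: —
4: —
5: —
6: 471 -> 335 -> 631 -> 279 -> 183 -> 831
7: 104

6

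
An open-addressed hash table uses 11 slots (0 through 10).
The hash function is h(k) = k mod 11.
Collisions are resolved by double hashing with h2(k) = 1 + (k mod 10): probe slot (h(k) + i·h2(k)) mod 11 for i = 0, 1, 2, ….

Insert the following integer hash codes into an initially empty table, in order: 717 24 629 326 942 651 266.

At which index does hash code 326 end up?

3

717: h=2 => slot 2
24: h=2, h2=5, probe 2,7 => slot 7
629: h=2, h2=10, probe 2,1 => slot 1
326: h=7, h2=7, probe 7,3 => slot 3
942: h=7, h2=3, probe 7,10 => slot 10
651: h=2, h2=2, probe 2,4 => slot 4
266: h=2, h2=7, probe 2,9 => slot 9
Table: [_, 629, 717, 326, 651, _, _, 24, _, 266, 942]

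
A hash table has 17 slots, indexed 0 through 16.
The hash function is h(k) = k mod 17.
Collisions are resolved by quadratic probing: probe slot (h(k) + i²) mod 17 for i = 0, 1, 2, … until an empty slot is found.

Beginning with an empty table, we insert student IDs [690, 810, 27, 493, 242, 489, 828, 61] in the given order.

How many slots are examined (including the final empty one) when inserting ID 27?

690: h=10 -> slot 10
810: h=11 -> slot 11
27: h=10, probe 10,11,14 -> slot 14
493: h=0 -> slot 0
242: h=4 -> slot 4
489: h=13 -> slot 13
828: h=12 -> slot 12
61: h=10, probe 10,11,14,2 -> slot 2
Table: [493, _, 61, _, 242, _, _, _, _, _, 690, 810, 828, 489, 27, _, _]

3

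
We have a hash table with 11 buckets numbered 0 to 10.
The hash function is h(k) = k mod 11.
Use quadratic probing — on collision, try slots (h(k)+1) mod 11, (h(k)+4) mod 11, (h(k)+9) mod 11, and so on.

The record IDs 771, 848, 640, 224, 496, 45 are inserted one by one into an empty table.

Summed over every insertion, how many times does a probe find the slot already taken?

771 hashes to 1; slot 1 is free -> place at 1.
848 hashes to 1; 1 taken -> place at 2.
640 hashes to 2; 2 taken -> place at 3.
224 hashes to 4; slot 4 is free -> place at 4.
496 hashes to 1; 1,2 taken -> place at 5.
45 hashes to 1; 1,2,5 taken -> place at 10.
Table: [∅, 771, 848, 640, 224, 496, ∅, ∅, ∅, ∅, 45]

7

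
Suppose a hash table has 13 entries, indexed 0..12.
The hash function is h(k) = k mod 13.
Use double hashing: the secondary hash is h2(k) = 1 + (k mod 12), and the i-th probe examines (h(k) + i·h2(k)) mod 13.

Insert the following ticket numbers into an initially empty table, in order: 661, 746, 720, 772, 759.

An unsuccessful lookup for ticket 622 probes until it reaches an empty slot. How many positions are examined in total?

661 hashes to 11; slot 11 is free -> place at 11.
746 hashes to 5; slot 5 is free -> place at 5.
720 hashes to 5, h2=1; 5 taken -> place at 6.
772 hashes to 5, h2=5; 5 taken -> place at 10.
759 hashes to 5, h2=4; 5 taken -> place at 9.
Table: [., ., ., ., ., 746, 720, ., ., 759, 772, 661, .]
Lookup 622: h=11, h2=11, probe 11,9,7 → slot 7 empty, not found.

3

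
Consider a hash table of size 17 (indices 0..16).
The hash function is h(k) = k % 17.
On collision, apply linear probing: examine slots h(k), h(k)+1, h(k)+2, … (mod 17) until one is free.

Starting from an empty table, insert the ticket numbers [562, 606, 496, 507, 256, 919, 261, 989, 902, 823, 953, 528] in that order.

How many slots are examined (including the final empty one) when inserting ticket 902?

562: h=1 → slot 1
606: h=11 → slot 11
496: h=3 → slot 3
507: h=14 → slot 14
256: h=1, probe 1,2 → slot 2
919: h=1, probe 1,2,3,4 → slot 4
261: h=6 → slot 6
989: h=3, probe 3,4,5 → slot 5
902: h=1, probe 1,2,3,4,5,6,7 → slot 7
823: h=7, probe 7,8 → slot 8
953: h=1, probe 1,2,3,4,5,6,7,8,9 → slot 9
528: h=1, probe 1,2,3,4,5,6,7,8,9,10 → slot 10
Table: [_, 562, 256, 496, 919, 989, 261, 902, 823, 953, 528, 606, _, _, 507, _, _]

7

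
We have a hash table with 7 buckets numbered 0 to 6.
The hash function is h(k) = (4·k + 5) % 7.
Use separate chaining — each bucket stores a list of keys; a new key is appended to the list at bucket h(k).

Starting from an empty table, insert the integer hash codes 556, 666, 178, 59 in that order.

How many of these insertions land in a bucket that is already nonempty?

556 → bucket 3
666 → bucket 2
178 → bucket 3 (collision)
59 → bucket 3 (collision)
Final buckets:
0: ∅
1: ∅
2: 666
3: 556 -> 178 -> 59
4: ∅
5: ∅
6: ∅

2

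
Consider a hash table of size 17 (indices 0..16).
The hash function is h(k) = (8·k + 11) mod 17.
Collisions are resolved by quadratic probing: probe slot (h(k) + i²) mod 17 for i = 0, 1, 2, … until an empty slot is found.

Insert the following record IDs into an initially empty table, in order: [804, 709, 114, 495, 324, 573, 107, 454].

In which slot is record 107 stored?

804 hashes to 0; slot 0 is free => place at 0.
709 hashes to 5; slot 5 is free => place at 5.
114 hashes to 5; 5 taken => place at 6.
495 hashes to 10; slot 10 is free => place at 10.
324 hashes to 2; slot 2 is free => place at 2.
573 hashes to 5; 5,6 taken => place at 9.
107 hashes to 0; 0 taken => place at 1.
454 hashes to 5; 5,6,9 taken => place at 14.
Table: [804, 107, 324, -, -, 709, 114, -, -, 573, 495, -, -, -, 454, -, -]

1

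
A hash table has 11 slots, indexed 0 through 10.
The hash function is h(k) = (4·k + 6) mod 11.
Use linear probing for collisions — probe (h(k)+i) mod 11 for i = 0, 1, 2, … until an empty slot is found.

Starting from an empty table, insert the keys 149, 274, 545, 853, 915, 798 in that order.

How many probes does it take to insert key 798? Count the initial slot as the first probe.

4

149: h=8 → slot 8
274: h=2 → slot 2
545: h=8, probe 8,9 → slot 9
853: h=8, probe 8,9,10 → slot 10
915: h=3 → slot 3
798: h=8, probe 8,9,10,0 → slot 0
Table: [798, _, 274, 915, _, _, _, _, 149, 545, 853]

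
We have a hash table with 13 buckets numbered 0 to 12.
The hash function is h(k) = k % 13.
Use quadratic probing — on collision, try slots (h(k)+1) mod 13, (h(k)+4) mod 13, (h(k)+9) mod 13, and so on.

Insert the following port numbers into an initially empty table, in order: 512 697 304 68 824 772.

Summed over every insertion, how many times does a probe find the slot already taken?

512: h=5 => slot 5
697: h=8 => slot 8
304: h=5, probe 5,6 => slot 6
68: h=3 => slot 3
824: h=5, probe 5,6,9 => slot 9
772: h=5, probe 5,6,9,1 => slot 1
Table: [—, 772, —, 68, —, 512, 304, —, 697, 824, —, —, —]

6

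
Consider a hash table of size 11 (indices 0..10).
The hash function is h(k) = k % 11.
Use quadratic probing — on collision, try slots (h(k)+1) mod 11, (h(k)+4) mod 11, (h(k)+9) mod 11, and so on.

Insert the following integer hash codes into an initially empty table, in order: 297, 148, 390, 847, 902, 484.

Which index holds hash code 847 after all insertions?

1

297: h=0 → slot 0
148: h=5 → slot 5
390: h=5, probe 5,6 → slot 6
847: h=0, probe 0,1 → slot 1
902: h=0, probe 0,1,4 → slot 4
484: h=0, probe 0,1,4,9 → slot 9
Table: [297, 847, _, _, 902, 148, 390, _, _, 484, _]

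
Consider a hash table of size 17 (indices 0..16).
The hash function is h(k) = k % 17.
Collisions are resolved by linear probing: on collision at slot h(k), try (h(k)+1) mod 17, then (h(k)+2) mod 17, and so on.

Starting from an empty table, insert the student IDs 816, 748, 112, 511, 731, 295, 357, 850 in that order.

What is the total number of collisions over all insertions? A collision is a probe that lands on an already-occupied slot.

816 hashes to 0; slot 0 is free → place at 0.
748 hashes to 0; 0 taken → place at 1.
112 hashes to 10; slot 10 is free → place at 10.
511 hashes to 1; 1 taken → place at 2.
731 hashes to 0; 0,1,2 taken → place at 3.
295 hashes to 6; slot 6 is free → place at 6.
357 hashes to 0; 0,1,2,3 taken → place at 4.
850 hashes to 0; 0,1,2,3,4 taken → place at 5.
Table: [816, 748, 511, 731, 357, 850, 295, ∅, ∅, ∅, 112, ∅, ∅, ∅, ∅, ∅, ∅]

14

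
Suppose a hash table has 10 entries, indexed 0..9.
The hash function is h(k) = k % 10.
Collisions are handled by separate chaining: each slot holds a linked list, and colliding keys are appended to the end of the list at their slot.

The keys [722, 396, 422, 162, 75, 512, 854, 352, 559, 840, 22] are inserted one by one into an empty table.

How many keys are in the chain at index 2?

Insert 722: h=2, bucket 2 empty -> new chain.
Insert 396: h=6, bucket 6 empty -> new chain.
Insert 422: h=2, bucket 2 nonempty -> append to chain.
Insert 162: h=2, bucket 2 nonempty -> append to chain.
Insert 75: h=5, bucket 5 empty -> new chain.
Insert 512: h=2, bucket 2 nonempty -> append to chain.
Insert 854: h=4, bucket 4 empty -> new chain.
Insert 352: h=2, bucket 2 nonempty -> append to chain.
Insert 559: h=9, bucket 9 empty -> new chain.
Insert 840: h=0, bucket 0 empty -> new chain.
Insert 22: h=2, bucket 2 nonempty -> append to chain.
Final buckets:
0: 840
1: —
2: 722 -> 422 -> 162 -> 512 -> 352 -> 22
3: —
4: 854
5: 75
6: 396
7: —
8: —
9: 559

6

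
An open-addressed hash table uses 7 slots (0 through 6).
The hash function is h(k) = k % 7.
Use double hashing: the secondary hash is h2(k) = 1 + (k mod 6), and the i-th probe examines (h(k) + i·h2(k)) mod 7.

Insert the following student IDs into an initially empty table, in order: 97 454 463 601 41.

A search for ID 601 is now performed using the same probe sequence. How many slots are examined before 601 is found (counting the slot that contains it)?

3

97 hashes to 6; slot 6 is free => place at 6.
454 hashes to 6, h2=5; 6 taken => place at 4.
463 hashes to 1; slot 1 is free => place at 1.
601 hashes to 6, h2=2; 6,1 taken => place at 3.
41 hashes to 6, h2=6; 6 taken => place at 5.
Table: [., 463, ., 601, 454, 41, 97]
Lookup 601: h=6, h2=2, probe 6,1,3 → found at 3.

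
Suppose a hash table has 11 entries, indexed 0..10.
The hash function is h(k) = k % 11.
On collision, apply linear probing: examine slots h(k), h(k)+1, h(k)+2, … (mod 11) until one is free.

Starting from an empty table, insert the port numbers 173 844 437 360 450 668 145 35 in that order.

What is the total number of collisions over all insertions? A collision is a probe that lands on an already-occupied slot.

173 hashes to 8; slot 8 is free -> place at 8.
844 hashes to 8; 8 taken -> place at 9.
437 hashes to 8; 8,9 taken -> place at 10.
360 hashes to 8; 8,9,10 taken -> place at 0.
450 hashes to 10; 10,0 taken -> place at 1.
668 hashes to 8; 8,9,10,0,1 taken -> place at 2.
145 hashes to 2; 2 taken -> place at 3.
35 hashes to 2; 2,3 taken -> place at 4.
Table: [360, 450, 668, 145, 35, ., ., ., 173, 844, 437]

16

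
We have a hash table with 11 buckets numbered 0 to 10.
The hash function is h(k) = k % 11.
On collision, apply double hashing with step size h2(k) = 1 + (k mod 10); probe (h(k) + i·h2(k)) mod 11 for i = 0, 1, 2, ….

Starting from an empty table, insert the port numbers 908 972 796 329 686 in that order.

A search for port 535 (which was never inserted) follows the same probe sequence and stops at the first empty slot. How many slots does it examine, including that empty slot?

908 hashes to 6; slot 6 is free → place at 6.
972 hashes to 4; slot 4 is free → place at 4.
796 hashes to 4, h2=7; 4 taken → place at 0.
329 hashes to 10; slot 10 is free → place at 10.
686 hashes to 4, h2=7; 4,0 taken → place at 7.
Table: [796, _, _, _, 972, _, 908, 686, _, _, 329]
Lookup 535: h=7, h2=6, probe 7,2 → slot 2 empty, not found.

2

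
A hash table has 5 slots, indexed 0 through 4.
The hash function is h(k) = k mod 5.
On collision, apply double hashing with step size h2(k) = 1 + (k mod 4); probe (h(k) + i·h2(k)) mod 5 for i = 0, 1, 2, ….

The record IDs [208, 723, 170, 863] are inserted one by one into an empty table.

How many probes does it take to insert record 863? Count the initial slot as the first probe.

3

208: h=3 => slot 3
723: h=3, h2=4, probe 3,2 => slot 2
170: h=0 => slot 0
863: h=3, h2=4, probe 3,2,1 => slot 1
Table: [170, 863, 723, 208, _]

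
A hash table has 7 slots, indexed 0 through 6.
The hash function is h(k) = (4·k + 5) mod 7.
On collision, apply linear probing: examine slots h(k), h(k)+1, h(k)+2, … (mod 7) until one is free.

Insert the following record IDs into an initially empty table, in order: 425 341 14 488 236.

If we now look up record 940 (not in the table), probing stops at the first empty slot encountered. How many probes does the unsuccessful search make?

4

425: h=4 -> slot 4
341: h=4, probe 4,5 -> slot 5
14: h=5, probe 5,6 -> slot 6
488: h=4, probe 4,5,6,0 -> slot 0
236: h=4, probe 4,5,6,0,1 -> slot 1
Table: [488, 236, _, _, 425, 341, 14]
Lookup 940: h=6, probe 6,0,1,2 → slot 2 empty, not found.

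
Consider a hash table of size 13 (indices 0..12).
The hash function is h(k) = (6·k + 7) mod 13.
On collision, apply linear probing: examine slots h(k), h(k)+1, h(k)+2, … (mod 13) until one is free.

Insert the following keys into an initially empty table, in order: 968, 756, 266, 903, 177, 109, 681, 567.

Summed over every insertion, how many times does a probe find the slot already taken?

10

968: h=4 -> slot 4
756: h=6 -> slot 6
266: h=4, probe 4,5 -> slot 5
903: h=4, probe 4,5,6,7 -> slot 7
177: h=3 -> slot 3
109: h=11 -> slot 11
681: h=11, probe 11,12 -> slot 12
567: h=3, probe 3,4,5,6,7,8 -> slot 8
Table: [., ., ., 177, 968, 266, 756, 903, 567, ., ., 109, 681]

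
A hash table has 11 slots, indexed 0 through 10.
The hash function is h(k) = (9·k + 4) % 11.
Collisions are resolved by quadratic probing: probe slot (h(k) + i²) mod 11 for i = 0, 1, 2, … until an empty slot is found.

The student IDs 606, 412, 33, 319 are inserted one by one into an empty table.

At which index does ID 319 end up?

8

606: h=2 → slot 2
412: h=5 → slot 5
33: h=4 → slot 4
319: h=4, probe 4,5,8 → slot 8
Table: [_, _, 606, _, 33, 412, _, _, 319, _, _]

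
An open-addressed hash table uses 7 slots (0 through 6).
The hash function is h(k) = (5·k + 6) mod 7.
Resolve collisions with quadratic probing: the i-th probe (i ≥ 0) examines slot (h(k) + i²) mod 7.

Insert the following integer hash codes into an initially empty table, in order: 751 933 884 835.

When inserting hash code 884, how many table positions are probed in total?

3

Insert 751: h=2, slot 2 empty -> index 2.
Insert 933: h=2, slot 2 occupied -> index 3.
Insert 884: h=2, slots 2,3 occupied -> index 6.
Insert 835: h=2, slots 2,3,6 occupied -> index 4.
Table: [—, —, 751, 933, 835, —, 884]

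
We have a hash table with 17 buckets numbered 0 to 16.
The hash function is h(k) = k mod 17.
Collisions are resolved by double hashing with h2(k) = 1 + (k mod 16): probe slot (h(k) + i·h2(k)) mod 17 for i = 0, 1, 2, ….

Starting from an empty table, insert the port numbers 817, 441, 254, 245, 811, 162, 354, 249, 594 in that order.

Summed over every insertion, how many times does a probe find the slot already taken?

817: h=1 => slot 1
441: h=16 => slot 16
254: h=16, h2=15, probe 16,14 => slot 14
245: h=7 => slot 7
811: h=12 => slot 12
162: h=9 => slot 9
354: h=14, h2=3, probe 14,0 => slot 0
249: h=11 => slot 11
594: h=16, h2=3, probe 16,2 => slot 2
Table: [354, 817, 594, ., ., ., ., 245, ., 162, ., 249, 811, ., 254, ., 441]

3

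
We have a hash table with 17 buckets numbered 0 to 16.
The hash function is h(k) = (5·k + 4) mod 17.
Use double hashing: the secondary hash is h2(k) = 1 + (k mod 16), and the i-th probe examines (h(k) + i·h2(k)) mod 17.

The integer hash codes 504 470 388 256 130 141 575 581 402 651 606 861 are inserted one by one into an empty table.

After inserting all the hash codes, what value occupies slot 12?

141

Insert 504: h=8, slot 8 empty -> index 8.
Insert 470: h=8, h2=7, slot 8 occupied -> index 15.
Insert 388: h=6, slot 6 empty -> index 6.
Insert 256: h=9, slot 9 empty -> index 9.
Insert 130: h=8, h2=3, slot 8 occupied -> index 11.
Insert 141: h=12, slot 12 empty -> index 12.
Insert 575: h=6, h2=16, slot 6 occupied -> index 5.
Insert 581: h=2, slot 2 empty -> index 2.
Insert 402: h=8, h2=3, slots 8,11 occupied -> index 14.
Insert 651: h=12, h2=12, slot 12 occupied -> index 7.
Insert 606: h=8, h2=15, slots 8,6 occupied -> index 4.
Insert 861: h=8, h2=14, slots 8,5,2 occupied -> index 16.
Table: [—, —, 581, —, 606, 575, 388, 651, 504, 256, —, 130, 141, —, 402, 470, 861]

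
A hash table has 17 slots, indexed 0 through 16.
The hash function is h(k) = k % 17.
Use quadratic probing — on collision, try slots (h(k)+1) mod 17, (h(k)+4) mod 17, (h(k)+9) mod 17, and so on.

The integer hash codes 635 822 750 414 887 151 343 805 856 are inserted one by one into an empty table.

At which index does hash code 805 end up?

5

635 hashes to 6; slot 6 is free -> place at 6.
822 hashes to 6; 6 taken -> place at 7.
750 hashes to 2; slot 2 is free -> place at 2.
414 hashes to 6; 6,7 taken -> place at 10.
887 hashes to 3; slot 3 is free -> place at 3.
151 hashes to 15; slot 15 is free -> place at 15.
343 hashes to 3; 3 taken -> place at 4.
805 hashes to 6; 6,7,10,15 taken -> place at 5.
856 hashes to 6; 6,7,10,15,5 taken -> place at 14.
Table: [∅, ∅, 750, 887, 343, 805, 635, 822, ∅, ∅, 414, ∅, ∅, ∅, 856, 151, ∅]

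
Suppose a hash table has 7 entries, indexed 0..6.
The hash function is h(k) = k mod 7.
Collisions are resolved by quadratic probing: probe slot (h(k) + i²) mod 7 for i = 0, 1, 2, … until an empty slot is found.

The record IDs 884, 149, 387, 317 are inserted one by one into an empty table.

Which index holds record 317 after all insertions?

4

884: h=2 => slot 2
149: h=2, probe 2,3 => slot 3
387: h=2, probe 2,3,6 => slot 6
317: h=2, probe 2,3,6,4 => slot 4
Table: [—, —, 884, 149, 317, —, 387]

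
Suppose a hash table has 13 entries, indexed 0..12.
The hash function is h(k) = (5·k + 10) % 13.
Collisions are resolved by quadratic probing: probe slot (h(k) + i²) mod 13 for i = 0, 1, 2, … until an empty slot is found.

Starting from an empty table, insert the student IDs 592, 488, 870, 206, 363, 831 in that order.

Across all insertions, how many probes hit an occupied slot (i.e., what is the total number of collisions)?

592 hashes to 6; slot 6 is free → place at 6.
488 hashes to 6; 6 taken → place at 7.
870 hashes to 5; slot 5 is free → place at 5.
206 hashes to 0; slot 0 is free → place at 0.
363 hashes to 5; 5,6 taken → place at 9.
831 hashes to 5; 5,6,9 taken → place at 1.
Table: [206, 831, ∅, ∅, ∅, 870, 592, 488, ∅, 363, ∅, ∅, ∅]

6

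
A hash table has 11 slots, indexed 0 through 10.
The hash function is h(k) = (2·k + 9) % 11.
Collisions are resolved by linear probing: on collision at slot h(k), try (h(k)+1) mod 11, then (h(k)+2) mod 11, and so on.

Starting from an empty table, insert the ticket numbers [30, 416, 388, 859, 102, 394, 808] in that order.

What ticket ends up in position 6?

102

30 hashes to 3; slot 3 is free => place at 3.
416 hashes to 5; slot 5 is free => place at 5.
388 hashes to 4; slot 4 is free => place at 4.
859 hashes to 0; slot 0 is free => place at 0.
102 hashes to 4; 4,5 taken => place at 6.
394 hashes to 5; 5,6 taken => place at 7.
808 hashes to 8; slot 8 is free => place at 8.
Table: [859, —, —, 30, 388, 416, 102, 394, 808, —, —]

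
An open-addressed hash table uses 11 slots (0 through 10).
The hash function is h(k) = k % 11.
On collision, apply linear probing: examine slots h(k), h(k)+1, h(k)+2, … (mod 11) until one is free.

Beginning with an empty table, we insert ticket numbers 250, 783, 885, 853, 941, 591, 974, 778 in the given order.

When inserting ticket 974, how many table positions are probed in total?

5

250: h=8 -> slot 8
783: h=2 -> slot 2
885: h=5 -> slot 5
853: h=6 -> slot 6
941: h=6, probe 6,7 -> slot 7
591: h=8, probe 8,9 -> slot 9
974: h=6, probe 6,7,8,9,10 -> slot 10
778: h=8, probe 8,9,10,0 -> slot 0
Table: [778, ∅, 783, ∅, ∅, 885, 853, 941, 250, 591, 974]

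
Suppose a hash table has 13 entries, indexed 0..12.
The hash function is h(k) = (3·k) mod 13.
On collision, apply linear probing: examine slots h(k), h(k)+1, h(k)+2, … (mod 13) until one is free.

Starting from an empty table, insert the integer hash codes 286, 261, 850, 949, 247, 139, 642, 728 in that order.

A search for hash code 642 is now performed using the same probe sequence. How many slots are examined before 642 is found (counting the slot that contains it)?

5

286: h=0 → slot 0
261: h=3 → slot 3
850: h=2 → slot 2
949: h=0, probe 0,1 → slot 1
247: h=0, probe 0,1,2,3,4 → slot 4
139: h=1, probe 1,2,3,4,5 → slot 5
642: h=2, probe 2,3,4,5,6 → slot 6
728: h=0, probe 0,1,2,3,4,5,6,7 → slot 7
Table: [286, 949, 850, 261, 247, 139, 642, 728, —, —, —, —, —]
Lookup 642: h=2, probe 2,3,4,5,6 → found at 6.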